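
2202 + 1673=3875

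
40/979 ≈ 0.0409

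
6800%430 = 350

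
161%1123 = 161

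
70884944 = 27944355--42940589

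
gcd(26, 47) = 1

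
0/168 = 0 = 0.00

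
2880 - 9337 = -6457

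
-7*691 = -4837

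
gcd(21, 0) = 21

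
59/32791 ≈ 0.00180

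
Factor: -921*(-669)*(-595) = -1*3^2*5^1*7^1*17^1*223^1*307^1 = -366608655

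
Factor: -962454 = -1 * 2^1 * 3^1 * 160409^1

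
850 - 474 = 376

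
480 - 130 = 350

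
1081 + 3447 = 4528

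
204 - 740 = -536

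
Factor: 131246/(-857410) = -1 * 5^(-1) * 137^1 * 179^(-1) = -137/895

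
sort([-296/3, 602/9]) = [-296/3, 602/9]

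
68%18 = 14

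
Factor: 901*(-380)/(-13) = 2^2*5^1*13^(-1)*17^1*19^1*53^1 = 342380/13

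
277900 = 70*3970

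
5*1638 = 8190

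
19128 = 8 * 2391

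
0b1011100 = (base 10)92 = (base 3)10102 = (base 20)4c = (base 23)40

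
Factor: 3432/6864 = 2^(-1) = 1/2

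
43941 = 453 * 97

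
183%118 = 65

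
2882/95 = 30 + 32/95 ≈ 30.34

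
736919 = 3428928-2692009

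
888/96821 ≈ 0.00917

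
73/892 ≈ 0.0818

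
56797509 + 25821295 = 82618804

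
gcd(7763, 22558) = 1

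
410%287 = 123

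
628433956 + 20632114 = 649066070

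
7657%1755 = 637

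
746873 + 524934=1271807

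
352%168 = 16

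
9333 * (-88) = -821304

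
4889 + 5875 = 10764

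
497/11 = 45 + 2/11 ≈ 45.18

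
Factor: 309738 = 2^1*3^1*11^1*13^1*19^2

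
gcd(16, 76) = 4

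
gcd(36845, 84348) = 1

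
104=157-53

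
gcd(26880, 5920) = 160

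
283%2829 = 283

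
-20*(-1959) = 39180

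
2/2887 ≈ 0.000693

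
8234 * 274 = 2256116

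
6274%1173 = 409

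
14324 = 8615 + 5709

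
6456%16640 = 6456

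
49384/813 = 60 + 604/813 ≈ 60.74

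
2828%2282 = 546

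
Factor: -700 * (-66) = 2^3 * 3^1 * 5^2 * 7^1 * 11^1 = 46200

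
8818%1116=1006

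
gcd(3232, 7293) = 1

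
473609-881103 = -407494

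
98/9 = 10 + 8/9 ≈ 10.89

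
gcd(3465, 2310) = 1155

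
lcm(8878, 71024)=71024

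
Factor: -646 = -1*2^1*17^1*19^1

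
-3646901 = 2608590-6255491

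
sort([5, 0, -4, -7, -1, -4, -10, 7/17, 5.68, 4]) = [-10, -7, -4, -4, -1, 0, 7/17, 4, 5, 5.68]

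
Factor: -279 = -1*3^2*31^1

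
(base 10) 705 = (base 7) 2025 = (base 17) 278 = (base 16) 2c1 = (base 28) p5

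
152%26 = 22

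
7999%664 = 31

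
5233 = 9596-4363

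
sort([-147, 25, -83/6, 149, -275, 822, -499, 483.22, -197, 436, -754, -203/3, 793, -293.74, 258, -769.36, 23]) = [-769.36, -754, -499, -293.74, -275, -197, -147, -203/3, -83/6, 23, 25, 149, 258, 436, 483.22, 793, 822]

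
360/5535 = 8/123≈0.0650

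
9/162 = 1/18 ≈ 0.0556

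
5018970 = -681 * (-7370)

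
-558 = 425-983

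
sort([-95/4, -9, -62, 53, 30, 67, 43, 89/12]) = [-62, -95/4, -9, 89/12, 30, 43, 53, 67]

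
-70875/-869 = 81+486/869 ≈ 81.56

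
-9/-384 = 3/128 ≈ 0.0234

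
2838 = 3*946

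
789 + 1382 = 2171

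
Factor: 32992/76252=2^3 * 11^(-1) * 1031^1 * 1733^(-1)=8248/19063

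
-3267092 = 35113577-38380669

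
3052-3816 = -764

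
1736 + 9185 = 10921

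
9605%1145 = 445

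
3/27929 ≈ 0.000107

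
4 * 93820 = 375280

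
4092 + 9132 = 13224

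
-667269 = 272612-939881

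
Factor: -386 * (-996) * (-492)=-1 * 2^5 * 3^2 * 41^1 * 83^1 * 193^1=-189152352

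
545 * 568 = 309560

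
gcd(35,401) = 1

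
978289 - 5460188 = -4481899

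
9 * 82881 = 745929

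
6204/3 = 2068 = 2068.00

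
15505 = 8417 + 7088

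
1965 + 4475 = 6440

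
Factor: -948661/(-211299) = 3^(-1)*7^1*11^(-1)*19^(-1)*59^1*337^(-1)*2297^1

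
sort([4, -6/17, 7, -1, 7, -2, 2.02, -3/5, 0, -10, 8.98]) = [-10, -2, -1, -3/5, -6/17, 0, 2.02, 4, 7, 7, 8.98]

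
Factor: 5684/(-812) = -1*7^1 = -7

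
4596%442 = 176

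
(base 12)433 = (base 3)211210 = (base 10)615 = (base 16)267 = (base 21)186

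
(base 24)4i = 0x72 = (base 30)3o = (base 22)54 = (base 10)114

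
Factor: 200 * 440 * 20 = 2^8 * 5^4 * 11^1 = 1760000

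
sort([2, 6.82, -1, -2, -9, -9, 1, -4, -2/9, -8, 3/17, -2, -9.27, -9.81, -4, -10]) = [-10, -9.81, -9.27, -9, -9, -8, -4, -4, -2, -2, -1, -2/9, 3/17, 1, 2, 6.82]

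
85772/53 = 1618+18/53 ≈ 1618.34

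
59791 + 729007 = 788798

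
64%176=64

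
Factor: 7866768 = 2^4 * 3^1 * 7^1 * 13^1 * 1801^1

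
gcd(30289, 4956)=7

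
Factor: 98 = 2^1 * 7^2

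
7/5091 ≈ 0.00137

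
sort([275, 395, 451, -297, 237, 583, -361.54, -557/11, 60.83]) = [-361.54, -297, -557/11, 60.83, 237, 275, 395, 451, 583]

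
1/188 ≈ 0.00532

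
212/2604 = 53/651 ≈ 0.0814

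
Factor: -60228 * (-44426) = 2^3 * 3^2 * 7^1 * 97^1 * 229^1 * 239^1 = 2675689128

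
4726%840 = 526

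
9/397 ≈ 0.0227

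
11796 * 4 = 47184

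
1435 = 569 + 866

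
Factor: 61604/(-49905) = -1 * 2^2 * 3^(-2) * 5^(-1) * 1109^(-1) * 15401^1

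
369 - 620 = -251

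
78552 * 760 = 59699520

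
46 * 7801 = 358846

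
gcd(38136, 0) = 38136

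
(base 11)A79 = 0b10100010000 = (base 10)1296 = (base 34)144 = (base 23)2A8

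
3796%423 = 412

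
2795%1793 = 1002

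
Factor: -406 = -1 * 2^1 * 7^1 * 29^1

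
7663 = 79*97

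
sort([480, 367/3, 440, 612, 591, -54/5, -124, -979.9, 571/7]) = [-979.9, -124, -54/5, 571/7, 367/3, 440, 480, 591, 612]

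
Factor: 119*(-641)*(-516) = 2^2*3^1*7^1*17^1*43^1*641^1 = 39359964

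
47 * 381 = 17907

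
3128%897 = 437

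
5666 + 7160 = 12826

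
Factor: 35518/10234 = 17^(-1) * 59^1 = 59/17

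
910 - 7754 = -6844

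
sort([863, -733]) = [-733, 863]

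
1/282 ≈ 0.00355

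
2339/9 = 259 + 8/9 ≈ 259.89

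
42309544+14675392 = 56984936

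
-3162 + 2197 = -965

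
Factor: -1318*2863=-1*2^1*7^1*409^1*659^1=-3773434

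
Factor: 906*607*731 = 2^1*3^1*17^1*43^1*151^1*607^1 = 402007602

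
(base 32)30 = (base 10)96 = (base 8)140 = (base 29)39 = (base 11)88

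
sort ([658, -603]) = [-603, 658]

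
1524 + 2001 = 3525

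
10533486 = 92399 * 114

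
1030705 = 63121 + 967584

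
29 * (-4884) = -141636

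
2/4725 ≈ 0.000423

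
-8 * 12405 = -99240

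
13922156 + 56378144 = 70300300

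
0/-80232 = 0 = 0.00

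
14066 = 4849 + 9217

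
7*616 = 4312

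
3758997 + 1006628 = 4765625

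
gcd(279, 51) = 3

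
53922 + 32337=86259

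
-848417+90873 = -757544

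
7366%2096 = 1078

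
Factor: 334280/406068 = 2^1*3^(-1)*5^1*13^(-1)*19^(-1)*61^1 = 610/741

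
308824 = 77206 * 4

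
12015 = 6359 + 5656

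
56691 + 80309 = 137000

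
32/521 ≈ 0.0614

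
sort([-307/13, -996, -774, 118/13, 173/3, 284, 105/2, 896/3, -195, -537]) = [-996, -774, -537, -195, -307/13, 118/13, 105/2, 173/3, 284, 896/3]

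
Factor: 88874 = 2^1*37^1*1201^1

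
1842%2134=1842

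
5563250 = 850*6545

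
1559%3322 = 1559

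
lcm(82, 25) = 2050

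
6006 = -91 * (-66)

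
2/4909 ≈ 0.000407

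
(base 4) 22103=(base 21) 1a8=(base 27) ob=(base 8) 1223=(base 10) 659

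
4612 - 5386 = -774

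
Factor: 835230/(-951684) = -1 * 2^(-1) * 5^1 * 11^1 * 71^(-1) * 1117^(-1) * 2531^1 = -139205/158614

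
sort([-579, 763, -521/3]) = [-579, -521/3, 763]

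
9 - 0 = 9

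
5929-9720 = -3791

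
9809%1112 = 913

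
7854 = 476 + 7378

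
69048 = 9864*7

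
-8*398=-3184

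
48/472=6/59 ≈ 0.102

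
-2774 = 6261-9035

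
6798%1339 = 103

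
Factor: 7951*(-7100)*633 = -1*2^2*3^1*5^2*71^1*211^1*7951^1 = -35734179300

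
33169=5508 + 27661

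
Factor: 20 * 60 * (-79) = -1 * 2^4 * 3^1 * 5^2 * 79^1 = -94800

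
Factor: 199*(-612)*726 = -1*2^3*3^3*11^2*17^1*199^1 = -88418088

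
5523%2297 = 929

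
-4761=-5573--812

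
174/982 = 87/491 ≈ 0.177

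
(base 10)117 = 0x75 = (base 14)85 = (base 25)4h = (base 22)57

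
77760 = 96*810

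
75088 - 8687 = 66401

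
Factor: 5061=3^1*7^1*241^1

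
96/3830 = 48/1915≈0.0251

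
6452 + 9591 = 16043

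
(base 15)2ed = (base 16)2a1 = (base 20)1dd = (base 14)361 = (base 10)673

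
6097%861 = 70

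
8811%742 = 649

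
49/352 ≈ 0.139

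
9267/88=105 + 27/88 ≈ 105.31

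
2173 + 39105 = 41278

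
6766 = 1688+5078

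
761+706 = 1467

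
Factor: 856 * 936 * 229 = 2^6 * 3^2 * 13^1 * 107^1 * 229^1 = 183478464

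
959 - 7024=-6065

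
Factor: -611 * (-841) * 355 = 5^1 * 13^1 * 29^2 * 47^1 * 71^1 = 182417105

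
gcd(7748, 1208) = 4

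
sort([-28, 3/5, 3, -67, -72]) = [-72, -67, -28, 3/5, 3]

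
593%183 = 44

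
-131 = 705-836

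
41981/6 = 6996 + 5/6 ≈ 6996.83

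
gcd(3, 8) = 1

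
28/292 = 7/73 ≈ 0.0959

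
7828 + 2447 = 10275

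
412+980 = 1392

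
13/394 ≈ 0.0330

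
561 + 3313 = 3874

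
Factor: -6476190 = -1 * 2^1 * 3^1 * 5^1 * 7^1 * 30839^1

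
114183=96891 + 17292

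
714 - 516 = 198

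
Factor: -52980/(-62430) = 2^1 * 883^1 * 2081^(-1) = 1766/2081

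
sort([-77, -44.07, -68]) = [-77, -68, -44.07]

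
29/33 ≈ 0.879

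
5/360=1/72 ≈ 0.0139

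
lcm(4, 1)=4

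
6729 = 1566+5163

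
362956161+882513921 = 1245470082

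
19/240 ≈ 0.0792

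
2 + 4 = 6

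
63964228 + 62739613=126703841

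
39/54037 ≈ 0.000722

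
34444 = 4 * 8611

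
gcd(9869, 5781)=1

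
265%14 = 13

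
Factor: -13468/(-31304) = 2^(-1)*37^1*43^(-1) = 37/86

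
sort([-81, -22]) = [-81, -22]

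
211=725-514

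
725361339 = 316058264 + 409303075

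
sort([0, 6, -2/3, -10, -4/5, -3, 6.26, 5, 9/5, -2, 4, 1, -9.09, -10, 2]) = [-10, -10, -9.09, -3, -2, -4/5, -2/3, 0, 1, 9/5, 2, 4, 5, 6, 6.26]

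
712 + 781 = 1493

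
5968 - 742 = 5226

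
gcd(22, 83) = 1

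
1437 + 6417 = 7854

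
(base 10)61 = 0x3d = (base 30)21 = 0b111101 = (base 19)34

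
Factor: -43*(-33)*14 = 2^1*3^1*7^1*11^1*43^1 = 19866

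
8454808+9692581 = 18147389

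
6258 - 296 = 5962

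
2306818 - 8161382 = -5854564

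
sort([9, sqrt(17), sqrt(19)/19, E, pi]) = [sqrt(19)/19, E, pi, sqrt(17), 9]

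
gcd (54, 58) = 2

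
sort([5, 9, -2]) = [-2, 5, 9]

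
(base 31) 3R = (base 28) 48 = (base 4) 1320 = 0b1111000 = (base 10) 120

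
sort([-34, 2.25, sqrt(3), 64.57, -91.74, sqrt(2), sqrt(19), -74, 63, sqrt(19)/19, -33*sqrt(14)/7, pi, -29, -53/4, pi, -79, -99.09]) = [-99.09, -91.74, -79, -74, -34, -29, -33*sqrt(14)/7, -53/4, sqrt(19)/19, sqrt(2), sqrt(3), 2.25, pi, pi, sqrt(19), 63, 64.57]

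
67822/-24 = -33911/12 ≈ -2825.92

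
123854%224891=123854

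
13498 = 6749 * 2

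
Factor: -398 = -1*2^1*199^1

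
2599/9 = 288 + 7/9 ≈ 288.78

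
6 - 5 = 1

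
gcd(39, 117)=39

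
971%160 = 11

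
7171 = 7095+76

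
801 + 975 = 1776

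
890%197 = 102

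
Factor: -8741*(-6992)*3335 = 2^4*5^1*19^1*23^2*29^1*8741^1 = 203825435120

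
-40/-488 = 5/61≈0.0820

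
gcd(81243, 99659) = 1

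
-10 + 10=0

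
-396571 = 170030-566601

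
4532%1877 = 778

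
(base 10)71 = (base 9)78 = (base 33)25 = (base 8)107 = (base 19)3e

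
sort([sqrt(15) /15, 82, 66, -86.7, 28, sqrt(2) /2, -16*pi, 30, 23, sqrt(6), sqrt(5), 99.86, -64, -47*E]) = [-47*E, -86.7, -64, -16*pi, sqrt(15) /15, sqrt(2) /2, sqrt(5), sqrt(6), 23, 28, 30, 66, 82, 99.86]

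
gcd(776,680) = 8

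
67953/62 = 1096 + 1/62 ≈ 1096.02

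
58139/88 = 660+59/88 ≈ 660.67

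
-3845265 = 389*(-9885)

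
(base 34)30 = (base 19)57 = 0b1100110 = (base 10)102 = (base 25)42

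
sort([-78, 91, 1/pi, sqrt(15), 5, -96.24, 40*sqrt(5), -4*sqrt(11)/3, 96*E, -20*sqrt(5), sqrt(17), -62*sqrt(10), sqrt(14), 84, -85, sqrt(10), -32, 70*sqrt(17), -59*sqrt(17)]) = [-59*sqrt(17), -62*sqrt(10), -96.24, -85, -78, -20*sqrt(5), -32, -4*sqrt(11)/3, 1/pi, sqrt(10), sqrt(14), sqrt(15), sqrt(17), 5, 84, 40*sqrt(5), 91, 96*E, 70*sqrt(17)]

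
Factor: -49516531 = -1*2843^1*17417^1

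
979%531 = 448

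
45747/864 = 52 + 91/96 ≈ 52.95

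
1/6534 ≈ 0.000153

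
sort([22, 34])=[22, 34]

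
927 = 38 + 889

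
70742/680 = 104 + 11/340 ≈ 104.03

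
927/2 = 463+1/2 = 463.50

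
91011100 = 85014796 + 5996304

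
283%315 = 283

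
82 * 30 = 2460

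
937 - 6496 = -5559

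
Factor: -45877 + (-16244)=-1 * 3^1 * 20707^1=-62121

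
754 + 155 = 909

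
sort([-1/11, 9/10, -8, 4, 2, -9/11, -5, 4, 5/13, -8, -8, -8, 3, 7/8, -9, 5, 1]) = [-9, -8, -8, -8, -8, -5, -9/11, -1/11, 5/13, 7/8, 9/10, 1, 2, 3, 4, 4, 5]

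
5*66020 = 330100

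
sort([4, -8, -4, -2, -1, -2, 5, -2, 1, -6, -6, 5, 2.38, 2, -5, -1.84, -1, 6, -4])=[-8, -6, -6, -5, -4, -4, -2, -2, -2, -1.84, -1, -1, 1, 2, 2.38, 4, 5, 5, 6]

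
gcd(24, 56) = 8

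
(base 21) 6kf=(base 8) 6011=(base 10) 3081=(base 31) 36c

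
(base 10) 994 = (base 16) 3e2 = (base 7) 2620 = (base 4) 33202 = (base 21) 257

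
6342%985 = 432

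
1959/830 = 2 + 299/830 ≈ 2.36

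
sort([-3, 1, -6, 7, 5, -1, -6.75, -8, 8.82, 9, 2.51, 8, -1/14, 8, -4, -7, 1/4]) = [-8, -7, -6.75, -6, -4, -3, -1, -1/14, 1/4, 1, 2.51, 5, 7, 8, 8, 8.82, 9]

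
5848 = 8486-2638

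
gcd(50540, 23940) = 2660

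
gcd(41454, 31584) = 1974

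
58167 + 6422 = 64589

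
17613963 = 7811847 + 9802116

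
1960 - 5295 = -3335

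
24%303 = 24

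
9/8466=3/2822≈0.00106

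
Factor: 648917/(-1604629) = -1*13^(-1)*123433^(-1)*648917^1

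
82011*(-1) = -82011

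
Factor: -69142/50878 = -1 * 181^1 * 191^1 * 25439^(-1) = -34571/25439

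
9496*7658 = 72720368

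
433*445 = 192685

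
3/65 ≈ 0.0462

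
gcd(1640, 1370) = 10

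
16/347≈0.0461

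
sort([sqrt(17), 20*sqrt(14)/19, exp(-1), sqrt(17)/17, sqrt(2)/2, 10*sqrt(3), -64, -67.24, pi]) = [-67.24, -64, sqrt(17)/17, exp(-1), sqrt(2)/2, pi, 20*sqrt(14)/19, sqrt(17), 10*sqrt(3)]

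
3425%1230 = 965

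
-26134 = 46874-73008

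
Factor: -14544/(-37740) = 2^2 * 3^1 * 5^(-1) * 17^(-1) * 37^(-1) * 101^1 = 1212/3145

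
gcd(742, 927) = 1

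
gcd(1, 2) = 1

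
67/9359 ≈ 0.00716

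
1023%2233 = 1023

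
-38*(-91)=3458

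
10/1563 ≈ 0.00640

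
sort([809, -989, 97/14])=[-989, 97/14, 809]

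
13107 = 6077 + 7030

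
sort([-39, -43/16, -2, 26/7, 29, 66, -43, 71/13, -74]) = [-74, -43, -39, -43/16, -2, 26/7, 71/13, 29, 66]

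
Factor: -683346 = -1*2^1*3^1*113891^1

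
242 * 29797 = 7210874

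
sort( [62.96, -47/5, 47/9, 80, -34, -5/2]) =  [-34, -47/5, -5/2, 47/9, 62.96, 80]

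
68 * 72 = 4896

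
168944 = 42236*4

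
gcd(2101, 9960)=1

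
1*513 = 513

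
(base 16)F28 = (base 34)3C4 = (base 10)3880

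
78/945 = 26/315 ≈ 0.0825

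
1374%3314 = 1374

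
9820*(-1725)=-16939500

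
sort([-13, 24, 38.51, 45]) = [-13, 24, 38.51, 45]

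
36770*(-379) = -13935830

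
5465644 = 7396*739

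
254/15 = 16 + 14/15 ≈ 16.93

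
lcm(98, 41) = 4018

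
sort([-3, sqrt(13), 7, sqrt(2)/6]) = [-3, sqrt(2)/6, sqrt(13), 7]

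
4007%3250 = 757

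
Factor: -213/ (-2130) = 2^ (-1)*5^ (-1) = 1/10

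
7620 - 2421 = 5199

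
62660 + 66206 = 128866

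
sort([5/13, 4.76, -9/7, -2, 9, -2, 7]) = [-2, -2, -9/7, 5/13, 4.76, 7, 9]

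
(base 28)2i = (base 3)2202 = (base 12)62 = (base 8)112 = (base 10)74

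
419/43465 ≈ 0.00964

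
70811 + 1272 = 72083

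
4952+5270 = 10222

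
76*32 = 2432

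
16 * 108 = 1728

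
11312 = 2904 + 8408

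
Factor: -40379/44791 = -1 * 47^(-1) * 149^1 * 271^1 * 953^(-1)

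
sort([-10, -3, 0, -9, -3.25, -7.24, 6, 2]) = [-10, -9, -7.24, -3.25, -3, 0, 2, 6]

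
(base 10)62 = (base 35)1r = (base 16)3e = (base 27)28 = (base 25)2c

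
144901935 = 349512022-204610087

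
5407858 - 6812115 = -1404257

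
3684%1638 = 408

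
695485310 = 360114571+335370739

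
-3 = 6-9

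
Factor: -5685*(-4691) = 3^1*5^1*379^1*4691^1 = 26668335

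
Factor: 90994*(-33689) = -1*2^1*59^1*571^1*45497^1 = -3065496866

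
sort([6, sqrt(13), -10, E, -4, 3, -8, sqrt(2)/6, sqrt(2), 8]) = [-10, -8, -4, sqrt(2)/6, sqrt(2), E, 3, sqrt(13), 6, 8]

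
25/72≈0.347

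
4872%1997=878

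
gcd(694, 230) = 2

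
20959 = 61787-40828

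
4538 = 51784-47246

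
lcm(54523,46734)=327138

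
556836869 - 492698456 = 64138413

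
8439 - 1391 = 7048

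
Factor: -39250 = -1*2^1*5^3*157^1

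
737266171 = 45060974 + 692205197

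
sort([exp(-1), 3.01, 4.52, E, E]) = [exp(-1), E, E, 3.01, 4.52]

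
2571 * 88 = 226248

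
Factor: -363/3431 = -1*3^1*11^2*47^(-1)*73^(-1)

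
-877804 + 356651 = -521153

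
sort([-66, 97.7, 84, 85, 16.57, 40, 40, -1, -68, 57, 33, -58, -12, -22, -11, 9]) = [-68, -66, -58, -22, -12, -11, -1, 9, 16.57, 33, 40, 40, 57, 84, 85, 97.7]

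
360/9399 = 120/3133 ≈ 0.0383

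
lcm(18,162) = 162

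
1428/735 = 68/35 ≈ 1.94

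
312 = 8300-7988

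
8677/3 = 2892+1/3≈2892.33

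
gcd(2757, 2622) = 3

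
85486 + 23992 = 109478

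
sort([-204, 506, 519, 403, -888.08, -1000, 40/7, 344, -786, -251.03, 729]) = [-1000, -888.08, -786, -251.03, -204, 40/7, 344, 403, 506, 519, 729]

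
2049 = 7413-5364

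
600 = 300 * 2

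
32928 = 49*672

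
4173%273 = 78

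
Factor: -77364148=-1*2^2*1747^1*11071^1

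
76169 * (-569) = -43340161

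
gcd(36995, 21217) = 49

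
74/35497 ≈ 0.00208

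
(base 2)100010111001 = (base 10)2233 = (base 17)7c6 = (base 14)b57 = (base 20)5bd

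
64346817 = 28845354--35501463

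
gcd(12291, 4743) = 51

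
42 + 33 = 75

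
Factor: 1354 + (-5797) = -1*3^1*1481^1 = -4443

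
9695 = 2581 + 7114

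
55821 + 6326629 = 6382450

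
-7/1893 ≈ -0.00370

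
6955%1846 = 1417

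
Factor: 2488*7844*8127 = 2^5*3^3*7^1*37^1*43^1*53^1*311^1 = 158605491744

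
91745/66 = 1390 + 5/66 ≈ 1390.08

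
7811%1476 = 431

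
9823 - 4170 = 5653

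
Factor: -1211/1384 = -1*2^(-3)*7^1 = -7/8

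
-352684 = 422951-775635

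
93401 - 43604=49797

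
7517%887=421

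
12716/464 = 3179/116 ≈ 27.41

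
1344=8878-7534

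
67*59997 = 4019799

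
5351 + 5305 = 10656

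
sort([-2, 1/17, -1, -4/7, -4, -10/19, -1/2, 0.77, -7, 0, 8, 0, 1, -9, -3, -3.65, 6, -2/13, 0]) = [-9, -7, -4, -3.65, -3, -2, -1, -4/7, -10/19, -1/2, -2/13, 0, 0, 0, 1/17, 0.77, 1, 6, 8]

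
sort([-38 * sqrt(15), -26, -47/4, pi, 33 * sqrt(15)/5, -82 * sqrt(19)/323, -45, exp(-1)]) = [-38 * sqrt(15), -45, -26, -47/4, -82 * sqrt(19)/323, exp(-1), pi, 33 * sqrt(15)/5]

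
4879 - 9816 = -4937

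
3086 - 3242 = -156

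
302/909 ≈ 0.332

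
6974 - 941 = 6033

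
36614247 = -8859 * (-4133)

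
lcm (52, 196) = 2548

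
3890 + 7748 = 11638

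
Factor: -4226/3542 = -1 * 7^ (-1) * 11^ (-1) * 23^ (-1) * 2113^1 = -2113/1771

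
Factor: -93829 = -1 * 101^1 * 929^1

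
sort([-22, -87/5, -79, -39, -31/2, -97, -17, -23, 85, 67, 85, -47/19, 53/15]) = [-97, -79, -39, -23, -22, -87/5, -17, -31/2, -47/19, 53/15, 67, 85, 85]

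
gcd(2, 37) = 1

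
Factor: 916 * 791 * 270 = 2^3 * 3^3 * 5^1 * 7^1 * 113^1 * 229^1 = 195630120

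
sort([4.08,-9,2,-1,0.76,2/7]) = [-9,-1,2/7,0.76,2,4.08]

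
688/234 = 344/117 ≈ 2.94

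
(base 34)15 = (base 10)39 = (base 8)47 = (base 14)2b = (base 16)27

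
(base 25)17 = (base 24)18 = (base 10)32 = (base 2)100000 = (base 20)1c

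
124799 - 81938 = 42861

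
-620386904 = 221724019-842110923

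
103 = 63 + 40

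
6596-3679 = 2917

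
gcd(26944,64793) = 1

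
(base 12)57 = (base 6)151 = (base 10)67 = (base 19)3a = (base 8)103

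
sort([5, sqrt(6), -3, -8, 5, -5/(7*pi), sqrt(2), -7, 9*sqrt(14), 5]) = [-8, -7, -3, -5/(7*pi), sqrt(2), sqrt(6), 5, 5, 5, 9*sqrt(14)]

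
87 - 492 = -405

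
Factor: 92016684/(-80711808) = -1*2^(-5)*3^1*210187^(-1)*2556019^1 = -7668057/6725984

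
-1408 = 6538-7946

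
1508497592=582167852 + 926329740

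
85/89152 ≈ 0.000953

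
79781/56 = 1424 + 37/56 ≈ 1424.66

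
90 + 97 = 187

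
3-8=-5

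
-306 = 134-440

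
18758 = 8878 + 9880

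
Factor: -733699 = -1*107^1*6857^1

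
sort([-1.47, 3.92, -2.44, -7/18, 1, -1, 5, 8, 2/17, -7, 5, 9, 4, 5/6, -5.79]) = [-7, -5.79, -2.44, -1.47, -1, -7/18, 2/17, 5/6, 1, 3.92, 4, 5, 5, 8, 9]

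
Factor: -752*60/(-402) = 2^5*5^1*47^1*67^(-1) = 7520/67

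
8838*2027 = 17914626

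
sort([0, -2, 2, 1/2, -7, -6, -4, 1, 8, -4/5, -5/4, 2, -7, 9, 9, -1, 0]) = [-7, -7, -6, -4, -2, -5/4, -1, -4/5, 0, 0, 1/2, 1, 2, 2, 8, 9, 9]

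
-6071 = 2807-8878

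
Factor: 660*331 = 2^2*3^1*5^1*11^1*331^1 = 218460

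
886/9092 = 443/4546 ≈ 0.0974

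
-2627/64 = -41 - 3/64 ≈ -41.05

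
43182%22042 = 21140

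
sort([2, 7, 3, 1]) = [1, 2, 3, 7]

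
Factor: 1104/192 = 2^(-2)*23^1 = 23/4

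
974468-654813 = 319655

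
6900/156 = 44 + 3/13 ≈ 44.23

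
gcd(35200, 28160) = 7040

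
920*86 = 79120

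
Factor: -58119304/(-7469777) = 2^3 * 7^(-1) * 37^1 * 41^1 * 107^(-1) * 4789^1 * 9973^(-1)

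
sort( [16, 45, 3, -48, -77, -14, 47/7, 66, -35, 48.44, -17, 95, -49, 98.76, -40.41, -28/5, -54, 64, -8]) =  [-77, -54, -49, -48, -40.41, -35, -17, -14, -8, -28/5, 3, 47/7, 16, 45, 48.44, 64, 66, 95, 98.76]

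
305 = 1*305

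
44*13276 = 584144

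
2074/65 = 31 + 59/65 ≈ 31.91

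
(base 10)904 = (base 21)211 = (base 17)323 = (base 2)1110001000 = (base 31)t5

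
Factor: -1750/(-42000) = 2^(-3)*3^(-1) = 1/24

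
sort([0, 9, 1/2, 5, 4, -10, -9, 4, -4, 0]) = [-10, -9, -4, 0, 0, 1/2, 4, 4, 5, 9]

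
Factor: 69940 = 2^2*5^1*13^1*269^1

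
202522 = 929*218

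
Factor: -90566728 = -1 * 2^3 * 7^1 * 337^1 * 4799^1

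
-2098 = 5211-7309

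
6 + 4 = 10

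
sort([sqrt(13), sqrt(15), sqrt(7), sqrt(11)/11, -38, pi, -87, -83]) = [-87, -83, -38, sqrt(11)/11, sqrt(7), pi, sqrt(13), sqrt(15)]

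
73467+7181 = 80648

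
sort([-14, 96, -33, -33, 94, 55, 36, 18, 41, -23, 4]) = [-33, -33, -23, -14, 4, 18, 36, 41, 55, 94, 96]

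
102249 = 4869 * 21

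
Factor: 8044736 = 2^6 * 7^1 * 17957^1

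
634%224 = 186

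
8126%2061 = 1943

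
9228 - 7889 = 1339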